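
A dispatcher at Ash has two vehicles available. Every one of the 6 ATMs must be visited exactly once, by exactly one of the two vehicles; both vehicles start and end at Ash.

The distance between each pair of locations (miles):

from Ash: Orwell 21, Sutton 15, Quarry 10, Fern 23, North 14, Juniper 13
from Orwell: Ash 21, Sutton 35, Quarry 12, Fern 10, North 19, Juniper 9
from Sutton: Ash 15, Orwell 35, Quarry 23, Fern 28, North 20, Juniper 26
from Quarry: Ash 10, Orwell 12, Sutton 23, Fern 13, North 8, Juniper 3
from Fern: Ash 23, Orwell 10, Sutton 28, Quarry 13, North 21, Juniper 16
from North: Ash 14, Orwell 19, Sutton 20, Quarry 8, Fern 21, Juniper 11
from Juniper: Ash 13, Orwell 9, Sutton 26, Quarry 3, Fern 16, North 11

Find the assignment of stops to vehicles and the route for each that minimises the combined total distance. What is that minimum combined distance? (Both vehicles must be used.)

Try each way of splitting the stops between the two vehicles (each non-empty) and, for each split, find the best tour for each vehicle:
  {Orwell} + {Sutton, Quarry, Fern, North, Juniper}: 42 + 84 = 126
  {Sutton} + {Orwell, Quarry, Fern, North, Juniper}: 30 + 67 = 97
  {Orwell, Sutton} + {Quarry, Fern, North, Juniper}: 71 + 64 = 135
  {Quarry} + {Orwell, Sutton, Fern, North, Juniper}: 20 + 87 = 107
  {Orwell, Quarry} + {Sutton, Fern, North, Juniper}: 43 + 84 = 127
  {Sutton, Quarry} + {Orwell, Fern, North, Juniper}: 48 + 67 = 115
  … (31 splits in total)
Best: vehicle 1 Ash → Sutton → Ash = 30; vehicle 2 Ash → Quarry → Fern → Orwell → Juniper → North → Ash = 67; combined 97.

Minimum combined distance: 97 miles.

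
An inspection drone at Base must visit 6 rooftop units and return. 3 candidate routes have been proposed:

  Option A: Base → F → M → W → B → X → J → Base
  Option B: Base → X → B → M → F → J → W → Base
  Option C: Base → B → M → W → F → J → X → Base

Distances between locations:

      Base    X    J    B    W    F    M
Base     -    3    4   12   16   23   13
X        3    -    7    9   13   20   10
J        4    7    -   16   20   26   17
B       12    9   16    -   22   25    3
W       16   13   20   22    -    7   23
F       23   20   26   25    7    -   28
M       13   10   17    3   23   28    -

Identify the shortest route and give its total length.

Option A: 23 + 28 + 23 + 22 + 9 + 7 + 4 = 116
Option B: 3 + 9 + 3 + 28 + 26 + 20 + 16 = 105
Option C: 12 + 3 + 23 + 7 + 26 + 7 + 3 = 81

Shortest is Option C, total 81.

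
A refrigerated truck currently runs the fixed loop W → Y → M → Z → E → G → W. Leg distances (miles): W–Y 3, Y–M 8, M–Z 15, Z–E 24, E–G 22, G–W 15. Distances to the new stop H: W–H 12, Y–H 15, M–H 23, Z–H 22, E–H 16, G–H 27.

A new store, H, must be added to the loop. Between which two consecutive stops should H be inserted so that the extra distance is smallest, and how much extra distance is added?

Adding 14 miles by placing H on the Z–E leg.

Insertion cost between consecutive stops i–j is d(i,H) + d(H,j) − d(i,j):
  between W and Y: 12 + 15 − 3 = 24
  between Y and M: 15 + 23 − 8 = 30
  between M and Z: 23 + 22 − 15 = 30
  between Z and E: 22 + 16 − 24 = 14
  between E and G: 16 + 27 − 22 = 21
  between G and W: 27 + 12 − 15 = 24
Cheapest insertion is between Z and E, adding 14.
New total = 87 + 14 = 101.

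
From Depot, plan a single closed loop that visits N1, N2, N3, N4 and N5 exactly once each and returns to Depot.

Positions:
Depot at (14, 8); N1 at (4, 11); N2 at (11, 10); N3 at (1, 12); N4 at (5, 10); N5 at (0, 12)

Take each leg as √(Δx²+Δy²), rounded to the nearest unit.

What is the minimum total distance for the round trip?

29 — the shortest possible round trip.

Depot → N1 → N2 → N3 → N4 → N5 → Depot: 10+7+10+4+5+15 = 51
Depot → N1 → N2 → N3 → N5 → N4 → Depot: 10+7+10+1+5+9 = 42
Depot → N1 → N2 → N4 → N3 → N5 → Depot: 10+7+6+4+1+15 = 43
Depot → N1 → N2 → N4 → N5 → N3 → Depot: 10+7+6+5+1+14 = 43
Depot → N1 → N2 → N5 → N3 → N4 → Depot: 10+7+11+1+4+9 = 42
Depot → N1 → N2 → N5 → N4 → N3 → Depot: 10+7+11+5+4+14 = 51
Depot → N1 → N3 → N2 → N4 → N5 → Depot: 10+3+10+6+5+15 = 49
Depot → N1 → N3 → N2 → N5 → N4 → Depot: 10+3+10+11+5+9 = 48
Depot → N1 → N3 → N4 → N2 → N5 → Depot: 10+3+4+6+11+15 = 49
Depot → N1 → N3 → N4 → N5 → N2 → Depot: 10+3+4+5+11+4 = 37
Depot → N1 → N3 → N5 → N2 → N4 → Depot: 10+3+1+11+6+9 = 40
Depot → N1 → N3 → N5 → N4 → N2 → Depot: 10+3+1+5+6+4 = 29
Depot → N1 → N4 → N2 → N3 → N5 → Depot: 10+1+6+10+1+15 = 43
Depot → N1 → N4 → N2 → N5 → N3 → Depot: 10+1+6+11+1+14 = 43
… (46 more)
The minimum is 29.
One optimal route: Depot → N1 → N3 → N5 → N4 → N2 → Depot (or its reverse).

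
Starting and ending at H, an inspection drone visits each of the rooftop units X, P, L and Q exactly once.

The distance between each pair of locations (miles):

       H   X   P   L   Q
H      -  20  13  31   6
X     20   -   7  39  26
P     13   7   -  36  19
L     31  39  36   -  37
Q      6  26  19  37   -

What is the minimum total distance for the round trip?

There are 12 distinct closed tours to check (reversals are equivalent).
H→X→P→L→Q→H: 20+7+36+37+6 = 106
H→X→P→Q→L→H: 20+7+19+37+31 = 114
H→X→L→P→Q→H: 20+39+36+19+6 = 120
H→X→L→Q→P→H: 20+39+37+19+13 = 128
H→X→Q→P→L→H: 20+26+19+36+31 = 132
H→X→Q→L→P→H: 20+26+37+36+13 = 132
H→P→X→L→Q→H: 13+7+39+37+6 = 102
H→P→X→Q→L→H: 13+7+26+37+31 = 114
H→P→L→X→Q→H: 13+36+39+26+6 = 120
H→P→Q→X→L→H: 13+19+26+39+31 = 128
H→L→X→P→Q→H: 31+39+7+19+6 = 102
H→L→P→X→Q→H: 31+36+7+26+6 = 106
The minimum is 102.
One optimal route: H → P → X → L → Q → H (or its reverse).

102 miles — the shortest possible round trip.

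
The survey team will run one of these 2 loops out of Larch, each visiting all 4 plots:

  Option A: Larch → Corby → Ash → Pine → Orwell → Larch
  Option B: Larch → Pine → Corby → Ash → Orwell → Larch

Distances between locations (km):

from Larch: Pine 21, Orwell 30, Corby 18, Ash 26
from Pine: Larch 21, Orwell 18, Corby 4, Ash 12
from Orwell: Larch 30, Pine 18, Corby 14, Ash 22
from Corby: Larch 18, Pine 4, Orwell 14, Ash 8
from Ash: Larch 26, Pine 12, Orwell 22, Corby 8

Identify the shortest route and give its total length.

85 km — Option B is the shortest.

Option A: 18 + 8 + 12 + 18 + 30 = 86
Option B: 21 + 4 + 8 + 22 + 30 = 85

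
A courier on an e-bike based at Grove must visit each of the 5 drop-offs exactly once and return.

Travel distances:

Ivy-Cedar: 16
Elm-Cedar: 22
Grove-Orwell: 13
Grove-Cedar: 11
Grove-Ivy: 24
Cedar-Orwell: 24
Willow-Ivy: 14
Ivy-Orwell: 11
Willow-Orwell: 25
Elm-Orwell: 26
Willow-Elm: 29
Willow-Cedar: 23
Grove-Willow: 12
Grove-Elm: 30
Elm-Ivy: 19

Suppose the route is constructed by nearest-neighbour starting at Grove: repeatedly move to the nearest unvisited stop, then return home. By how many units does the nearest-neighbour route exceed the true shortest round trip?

Grove: Cedar=11, Willow=12, Orwell=13, Ivy=24, Elm=30 ⇒ Cedar
Cedar: Ivy=16, Elm=22, Willow=23, Orwell=24 ⇒ Ivy
Ivy: Orwell=11, Willow=14, Elm=19 ⇒ Orwell
Orwell: Willow=25, Elm=26 ⇒ Willow
Willow: Elm=29 ⇒ Elm
NN route Grove → Cedar → Ivy → Orwell → Willow → Elm → Grove costs 122.
Optimal: Grove → Willow → Ivy → Orwell → Elm → Cedar → Grove costs 96 (by enumerating all 60 distinct tours).
Excess = 122 − 96 = 26.

The nearest-neighbour route is 26 longer than optimal.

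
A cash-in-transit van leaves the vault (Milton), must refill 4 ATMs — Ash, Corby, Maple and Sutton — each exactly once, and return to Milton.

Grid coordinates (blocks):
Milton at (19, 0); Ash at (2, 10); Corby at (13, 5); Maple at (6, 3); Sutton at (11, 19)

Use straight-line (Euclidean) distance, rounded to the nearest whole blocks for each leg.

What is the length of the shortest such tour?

With 4 stops there are 4!/2 = 12 distinct round trips (a route and its reverse cost the same).
Milton-Ash-Corby-Maple-Sutton-Milton: 20+12+7+17+21 = 77
Milton-Ash-Corby-Sutton-Maple-Milton: 20+12+14+17+13 = 76
Milton-Ash-Maple-Corby-Sutton-Milton: 20+8+7+14+21 = 70
Milton-Ash-Maple-Sutton-Corby-Milton: 20+8+17+14+8 = 67
Milton-Ash-Sutton-Corby-Maple-Milton: 20+13+14+7+13 = 67
Milton-Ash-Sutton-Maple-Corby-Milton: 20+13+17+7+8 = 65
Milton-Corby-Ash-Maple-Sutton-Milton: 8+12+8+17+21 = 66
Milton-Corby-Ash-Sutton-Maple-Milton: 8+12+13+17+13 = 63
Milton-Corby-Maple-Ash-Sutton-Milton: 8+7+8+13+21 = 57
Milton-Corby-Sutton-Ash-Maple-Milton: 8+14+13+8+13 = 56
Milton-Maple-Ash-Corby-Sutton-Milton: 13+8+12+14+21 = 68
Milton-Maple-Corby-Ash-Sutton-Milton: 13+7+12+13+21 = 66
The minimum is 56.
One optimal route: Milton → Corby → Sutton → Ash → Maple → Milton (or its reverse).

56 blocks — the shortest possible round trip.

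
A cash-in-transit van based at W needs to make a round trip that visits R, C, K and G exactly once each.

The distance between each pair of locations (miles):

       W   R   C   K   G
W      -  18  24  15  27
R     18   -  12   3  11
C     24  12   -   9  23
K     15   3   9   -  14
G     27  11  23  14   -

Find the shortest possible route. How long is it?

Shortest round trip = 74 miles.

There are 12 distinct closed tours to check (reversals are equivalent).
W - R - C - K - G - W: 18+12+9+14+27 = 80
W - R - C - G - K - W: 18+12+23+14+15 = 82
W - R - K - C - G - W: 18+3+9+23+27 = 80
W - R - K - G - C - W: 18+3+14+23+24 = 82
W - R - G - C - K - W: 18+11+23+9+15 = 76
W - R - G - K - C - W: 18+11+14+9+24 = 76
W - C - R - K - G - W: 24+12+3+14+27 = 80
W - C - R - G - K - W: 24+12+11+14+15 = 76
W - C - K - R - G - W: 24+9+3+11+27 = 74
W - C - G - R - K - W: 24+23+11+3+15 = 76
W - K - R - C - G - W: 15+3+12+23+27 = 80
W - K - C - R - G - W: 15+9+12+11+27 = 74
The minimum is 74.
One optimal route: W → C → K → R → G → W (or its reverse).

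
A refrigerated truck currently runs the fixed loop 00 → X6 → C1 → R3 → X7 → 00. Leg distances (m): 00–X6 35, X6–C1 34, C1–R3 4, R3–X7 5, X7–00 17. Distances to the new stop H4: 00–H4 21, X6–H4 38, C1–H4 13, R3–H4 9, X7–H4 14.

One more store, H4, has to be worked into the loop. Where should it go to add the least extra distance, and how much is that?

+17 m — insert H4 between X6 and C1.

Insertion cost between consecutive stops i–j is d(i,H4) + d(H4,j) − d(i,j):
  between 00 and X6: 21 + 38 − 35 = 24
  between X6 and C1: 38 + 13 − 34 = 17
  between C1 and R3: 13 + 9 − 4 = 18
  between R3 and X7: 9 + 14 − 5 = 18
  between X7 and 00: 14 + 21 − 17 = 18
Cheapest insertion is between X6 and C1, adding 17.
New total = 95 + 17 = 112.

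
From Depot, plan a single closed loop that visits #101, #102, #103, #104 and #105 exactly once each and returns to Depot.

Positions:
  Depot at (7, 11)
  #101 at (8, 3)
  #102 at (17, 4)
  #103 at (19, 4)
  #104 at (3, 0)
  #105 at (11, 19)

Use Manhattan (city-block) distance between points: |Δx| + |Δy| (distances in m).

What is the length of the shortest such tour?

70 m — the shortest possible round trip.

There are 60 distinct closed tours to check (reversals are equivalent).
Depot-#101-#102-#103-#104-#105-Depot: 9+10+2+20+27+12 = 80
Depot-#101-#102-#103-#105-#104-Depot: 9+10+2+23+27+15 = 86
Depot-#101-#102-#104-#103-#105-Depot: 9+10+18+20+23+12 = 92
Depot-#101-#102-#104-#105-#103-Depot: 9+10+18+27+23+19 = 106
Depot-#101-#102-#105-#103-#104-Depot: 9+10+21+23+20+15 = 98
Depot-#101-#102-#105-#104-#103-Depot: 9+10+21+27+20+19 = 106
Depot-#101-#103-#102-#104-#105-Depot: 9+12+2+18+27+12 = 80
Depot-#101-#103-#102-#105-#104-Depot: 9+12+2+21+27+15 = 86
Depot-#101-#103-#104-#102-#105-Depot: 9+12+20+18+21+12 = 92
Depot-#101-#103-#104-#105-#102-Depot: 9+12+20+27+21+17 = 106
Depot-#101-#103-#105-#102-#104-Depot: 9+12+23+21+18+15 = 98
Depot-#101-#103-#105-#104-#102-Depot: 9+12+23+27+18+17 = 106
Depot-#101-#104-#102-#103-#105-Depot: 9+8+18+2+23+12 = 72
Depot-#101-#104-#102-#105-#103-Depot: 9+8+18+21+23+19 = 98
… (46 more)
Depot-#104-#101-#102-#103-#105-Depot: 15+8+10+2+23+12 = 70  ← best
The minimum is 70.
One optimal route: Depot → #104 → #101 → #102 → #103 → #105 → Depot (or its reverse).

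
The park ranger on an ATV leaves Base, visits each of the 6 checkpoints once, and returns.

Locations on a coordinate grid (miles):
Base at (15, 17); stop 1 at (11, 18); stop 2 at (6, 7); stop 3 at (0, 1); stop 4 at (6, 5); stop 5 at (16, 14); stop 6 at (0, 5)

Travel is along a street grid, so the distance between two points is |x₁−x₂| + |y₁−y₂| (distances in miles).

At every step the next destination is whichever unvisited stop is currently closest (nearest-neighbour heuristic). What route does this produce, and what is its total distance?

72 miles along Base → stop 5 → stop 1 → stop 2 → stop 4 → stop 6 → stop 3 → Base.

Base → [stop 5:4 / stop 1:5 / stop 2:19 / stop 4:21 / stop 6:27 / stop 3:31] → stop 5 (4)
stop 5 → [stop 1:9 / stop 2:17 / stop 4:19 / stop 6:25 / stop 3:29] → stop 1 (9)
stop 1 → [stop 2:16 / stop 4:18 / stop 6:24 / stop 3:28] → stop 2 (16)
stop 2 → [stop 4:2 / stop 6:8 / stop 3:12] → stop 4 (2)
stop 4 → [stop 6:6 / stop 3:10] → stop 6 (6)
stop 6 → [stop 3:4] → stop 3 (4)
Return stop 3→Base: 31.
Total = 4 + 9 + 16 + 2 + 6 + 4 + 31 = 72.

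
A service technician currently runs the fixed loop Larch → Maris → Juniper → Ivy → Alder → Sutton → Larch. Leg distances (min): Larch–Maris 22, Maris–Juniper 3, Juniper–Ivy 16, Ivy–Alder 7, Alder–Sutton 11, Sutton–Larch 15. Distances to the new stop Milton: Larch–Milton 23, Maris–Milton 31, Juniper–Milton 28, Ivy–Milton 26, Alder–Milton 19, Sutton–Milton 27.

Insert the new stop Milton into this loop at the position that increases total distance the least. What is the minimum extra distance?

Insertion cost between consecutive stops i–j is d(i,Milton) + d(Milton,j) − d(i,j):
  between Larch and Maris: 23 + 31 − 22 = 32
  between Maris and Juniper: 31 + 28 − 3 = 56
  between Juniper and Ivy: 28 + 26 − 16 = 38
  between Ivy and Alder: 26 + 19 − 7 = 38
  between Alder and Sutton: 19 + 27 − 11 = 35
  between Sutton and Larch: 27 + 23 − 15 = 35
Cheapest insertion is between Larch and Maris, adding 32.
New total = 74 + 32 = 106.

Minimum extra distance: 32 min, inserting Milton between Larch and Maris.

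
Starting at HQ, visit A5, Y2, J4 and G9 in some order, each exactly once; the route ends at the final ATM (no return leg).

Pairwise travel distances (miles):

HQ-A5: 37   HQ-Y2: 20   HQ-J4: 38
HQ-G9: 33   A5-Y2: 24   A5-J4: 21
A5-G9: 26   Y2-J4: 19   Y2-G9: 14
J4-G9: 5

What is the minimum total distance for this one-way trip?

Minimum one-way distance = 60 miles.

There are 4! = 24 possible orderings.
HQ → A5 → Y2 → J4 → G9: 37+24+19+5 = 85
HQ → A5 → Y2 → G9 → J4: 37+24+14+5 = 80
HQ → A5 → J4 → Y2 → G9: 37+21+19+14 = 91
HQ → A5 → J4 → G9 → Y2: 37+21+5+14 = 77
HQ → A5 → G9 → Y2 → J4: 37+26+14+19 = 96
HQ → A5 → G9 → J4 → Y2: 37+26+5+19 = 87
HQ → Y2 → A5 → J4 → G9: 20+24+21+5 = 70
HQ → Y2 → A5 → G9 → J4: 20+24+26+5 = 75
HQ → Y2 → J4 → A5 → G9: 20+19+21+26 = 86
HQ → Y2 → J4 → G9 → A5: 20+19+5+26 = 70
HQ → Y2 → G9 → A5 → J4: 20+14+26+21 = 81
HQ → Y2 → G9 → J4 → A5: 20+14+5+21 = 60
HQ → J4 → A5 → Y2 → G9: 38+21+24+14 = 97
HQ → J4 → A5 → G9 → Y2: 38+21+26+14 = 99
… (10 more)
The minimum is 60.
One shortest path: HQ → Y2 → G9 → J4 → A5.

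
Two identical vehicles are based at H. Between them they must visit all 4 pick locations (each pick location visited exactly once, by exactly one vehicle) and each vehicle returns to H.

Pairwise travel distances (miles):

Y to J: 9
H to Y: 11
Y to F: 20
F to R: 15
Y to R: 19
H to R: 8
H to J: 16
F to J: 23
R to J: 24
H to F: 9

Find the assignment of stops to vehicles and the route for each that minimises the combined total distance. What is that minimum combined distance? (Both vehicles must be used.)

68 miles — the smallest possible combined total.

Try each way of splitting the stops between the two vehicles (each non-empty) and, for each split, find the best tour for each vehicle:
  {Y} + {F, R, J}: 22 + 62 = 84
  {F} + {Y, R, J}: 18 + 52 = 70
  {Y, F} + {R, J}: 40 + 48 = 88
  {R} + {Y, F, J}: 16 + 52 = 68
  {Y, R} + {F, J}: 38 + 48 = 86
  {F, R} + {Y, J}: 32 + 36 = 68
  … (7 splits in total)
Best: vehicle 1 H → R → H = 16; vehicle 2 H → Y → J → F → H = 52; combined 68.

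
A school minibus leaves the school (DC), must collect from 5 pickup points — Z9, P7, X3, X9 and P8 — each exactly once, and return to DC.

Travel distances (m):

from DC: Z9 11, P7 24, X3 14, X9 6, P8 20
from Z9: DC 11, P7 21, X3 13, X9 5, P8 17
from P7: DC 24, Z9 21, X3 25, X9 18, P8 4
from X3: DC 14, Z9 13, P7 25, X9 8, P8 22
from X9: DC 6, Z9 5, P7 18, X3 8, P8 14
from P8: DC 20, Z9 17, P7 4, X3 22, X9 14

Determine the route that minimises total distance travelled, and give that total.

DC→Z9→P7→X3→X9→P8→DC: 11+21+25+8+14+20 = 99
DC→Z9→P7→X3→P8→X9→DC: 11+21+25+22+14+6 = 99
DC→Z9→P7→X9→X3→P8→DC: 11+21+18+8+22+20 = 100
DC→Z9→P7→X9→P8→X3→DC: 11+21+18+14+22+14 = 100
DC→Z9→P7→P8→X3→X9→DC: 11+21+4+22+8+6 = 72
DC→Z9→P7→P8→X9→X3→DC: 11+21+4+14+8+14 = 72
DC→Z9→X3→P7→X9→P8→DC: 11+13+25+18+14+20 = 101
DC→Z9→X3→P7→P8→X9→DC: 11+13+25+4+14+6 = 73
DC→Z9→X3→X9→P7→P8→DC: 11+13+8+18+4+20 = 74
DC→Z9→X3→X9→P8→P7→DC: 11+13+8+14+4+24 = 74
DC→Z9→X3→P8→P7→X9→DC: 11+13+22+4+18+6 = 74
DC→Z9→X3→P8→X9→P7→DC: 11+13+22+14+18+24 = 102
DC→Z9→X9→P7→X3→P8→DC: 11+5+18+25+22+20 = 101
DC→Z9→X9→P7→P8→X3→DC: 11+5+18+4+22+14 = 74
… (46 more)
DC→Z9→P8→P7→X3→X9→DC: 11+17+4+25+8+6 = 71  ← best
The minimum is 71.
One optimal route: DC → Z9 → P8 → P7 → X3 → X9 → DC (or its reverse).

Minimum total distance: 71 m.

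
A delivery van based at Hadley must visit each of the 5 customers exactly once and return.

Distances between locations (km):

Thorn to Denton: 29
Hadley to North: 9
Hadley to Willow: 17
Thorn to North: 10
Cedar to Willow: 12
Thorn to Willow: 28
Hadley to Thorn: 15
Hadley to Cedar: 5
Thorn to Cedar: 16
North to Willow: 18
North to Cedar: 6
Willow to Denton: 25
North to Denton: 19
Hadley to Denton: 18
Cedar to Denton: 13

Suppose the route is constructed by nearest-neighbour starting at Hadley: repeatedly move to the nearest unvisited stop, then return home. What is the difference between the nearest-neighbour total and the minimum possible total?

Hadley: Cedar=5, North=9, Thorn=15, Willow=17, Denton=18 ⇒ Cedar
Cedar: North=6, Willow=12, Denton=13, Thorn=16 ⇒ North
North: Thorn=10, Willow=18, Denton=19 ⇒ Thorn
Thorn: Willow=28, Denton=29 ⇒ Willow
Willow: Denton=25 ⇒ Denton
NN route Hadley → Cedar → North → Thorn → Willow → Denton → Hadley costs 92.
Optimal: Hadley → Thorn → North → Cedar → Willow → Denton → Hadley costs 86 (by enumerating all 60 distinct tours).
Excess = 92 − 86 = 6.

The nearest-neighbour route is 6 km longer than optimal.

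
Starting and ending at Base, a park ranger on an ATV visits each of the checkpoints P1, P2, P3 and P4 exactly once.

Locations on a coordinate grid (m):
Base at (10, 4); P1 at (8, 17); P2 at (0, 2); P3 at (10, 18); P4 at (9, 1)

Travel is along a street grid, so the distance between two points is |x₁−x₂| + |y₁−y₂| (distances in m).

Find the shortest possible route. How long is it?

54 m — the shortest possible round trip.

There are 12 distinct closed tours to check (reversals are equivalent).
Base-P1-P2-P3-P4-Base: 15+23+26+18+4 = 86
Base-P1-P2-P4-P3-Base: 15+23+10+18+14 = 80
Base-P1-P3-P2-P4-Base: 15+3+26+10+4 = 58
Base-P1-P3-P4-P2-Base: 15+3+18+10+12 = 58
Base-P1-P4-P2-P3-Base: 15+17+10+26+14 = 82
Base-P1-P4-P3-P2-Base: 15+17+18+26+12 = 88
Base-P2-P1-P3-P4-Base: 12+23+3+18+4 = 60
Base-P2-P1-P4-P3-Base: 12+23+17+18+14 = 84
Base-P2-P3-P1-P4-Base: 12+26+3+17+4 = 62
Base-P2-P4-P1-P3-Base: 12+10+17+3+14 = 56
Base-P3-P1-P2-P4-Base: 14+3+23+10+4 = 54
Base-P3-P2-P1-P4-Base: 14+26+23+17+4 = 84
The minimum is 54.
One optimal route: Base → P3 → P1 → P2 → P4 → Base (or its reverse).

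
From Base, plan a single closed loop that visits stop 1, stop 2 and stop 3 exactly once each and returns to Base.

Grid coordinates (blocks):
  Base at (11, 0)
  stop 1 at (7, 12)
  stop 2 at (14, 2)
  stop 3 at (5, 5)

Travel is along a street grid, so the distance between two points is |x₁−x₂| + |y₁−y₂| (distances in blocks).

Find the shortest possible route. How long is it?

Shortest round trip = 42 blocks.

Base→stop 1→stop 2→stop 3→Base: 16+17+12+11 = 56
Base→stop 1→stop 3→stop 2→Base: 16+9+12+5 = 42
Base→stop 2→stop 1→stop 3→Base: 5+17+9+11 = 42
The minimum is 42.
One optimal route: Base → stop 1 → stop 3 → stop 2 → Base (or its reverse).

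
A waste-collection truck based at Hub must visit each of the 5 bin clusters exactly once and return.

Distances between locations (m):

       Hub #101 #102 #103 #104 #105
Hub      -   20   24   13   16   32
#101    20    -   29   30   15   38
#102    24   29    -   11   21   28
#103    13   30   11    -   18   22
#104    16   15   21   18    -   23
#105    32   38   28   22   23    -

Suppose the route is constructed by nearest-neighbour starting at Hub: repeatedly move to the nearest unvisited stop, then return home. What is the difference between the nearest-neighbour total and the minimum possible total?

20 m longer than the optimal tour.

From Hub: #103=13, #104=16, #101=20, #102=24, #105=32 → choose #103 (13).
From #103: #102=11, #104=18, #105=22, #101=30 → choose #102 (11).
From #102: #104=21, #105=28, #101=29 → choose #104 (21).
From #104: #101=15, #105=23 → choose #101 (15).
From #101: #105=38 → choose #105 (38).
NN route Hub → #103 → #102 → #104 → #101 → #105 → Hub costs 130.
Optimal: Hub → #101 → #104 → #105 → #102 → #103 → Hub costs 110 (by enumerating all 60 distinct tours).
Excess = 130 − 110 = 20.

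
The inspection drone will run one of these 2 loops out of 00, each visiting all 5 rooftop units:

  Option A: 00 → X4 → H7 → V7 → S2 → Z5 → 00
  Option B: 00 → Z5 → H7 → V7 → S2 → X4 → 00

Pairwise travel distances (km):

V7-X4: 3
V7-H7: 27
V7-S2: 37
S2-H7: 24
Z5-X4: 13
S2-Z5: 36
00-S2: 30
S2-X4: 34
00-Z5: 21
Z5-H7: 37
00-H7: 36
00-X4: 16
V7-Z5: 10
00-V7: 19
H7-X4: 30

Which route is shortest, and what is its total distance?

Option A: 16 + 30 + 27 + 37 + 36 + 21 = 167
Option B: 21 + 37 + 27 + 37 + 34 + 16 = 172

Shortest is Option A, total 167 km.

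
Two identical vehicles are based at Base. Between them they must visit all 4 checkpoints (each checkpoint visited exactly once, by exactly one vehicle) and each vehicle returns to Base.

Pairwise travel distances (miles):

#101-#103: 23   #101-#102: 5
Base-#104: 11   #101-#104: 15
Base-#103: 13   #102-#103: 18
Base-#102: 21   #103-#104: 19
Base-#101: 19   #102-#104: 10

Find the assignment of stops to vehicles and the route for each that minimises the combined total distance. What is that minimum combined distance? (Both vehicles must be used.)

Try each way of splitting the stops between the two vehicles (each non-empty) and, for each split, find the best tour for each vehicle:
  {#101} + {#102, #103, #104}: 38 + 52 = 90
  {#102} + {#101, #103, #104}: 42 + 62 = 104
  {#101, #102} + {#103, #104}: 45 + 43 = 88
  {#103} + {#101, #102, #104}: 26 + 45 = 71
  {#101, #103} + {#102, #104}: 55 + 42 = 97
  {#102, #103} + {#101, #104}: 52 + 45 = 97
  … (7 splits in total)
Best: vehicle 1 Base → #103 → Base = 26; vehicle 2 Base → #101 → #102 → #104 → Base = 45; combined 71.

Minimum combined distance: 71 miles.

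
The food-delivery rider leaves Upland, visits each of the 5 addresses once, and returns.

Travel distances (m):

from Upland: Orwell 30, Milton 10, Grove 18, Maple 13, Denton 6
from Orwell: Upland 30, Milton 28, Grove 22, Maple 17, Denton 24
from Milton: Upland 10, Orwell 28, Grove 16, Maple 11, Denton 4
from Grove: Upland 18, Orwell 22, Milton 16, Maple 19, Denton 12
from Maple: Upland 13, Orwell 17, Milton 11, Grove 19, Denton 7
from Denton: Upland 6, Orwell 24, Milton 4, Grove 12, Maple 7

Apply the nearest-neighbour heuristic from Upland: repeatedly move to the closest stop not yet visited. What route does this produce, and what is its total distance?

From Upland: distances to unvisited — Denton=6, Milton=10, Maple=13, Grove=18, Orwell=30. Nearest is Denton (6).
From Denton: distances to unvisited — Milton=4, Maple=7, Grove=12, Orwell=24. Nearest is Milton (4).
From Milton: distances to unvisited — Maple=11, Grove=16, Orwell=28. Nearest is Maple (11).
From Maple: distances to unvisited — Orwell=17, Grove=19. Nearest is Orwell (17).
From Orwell: distances to unvisited — Grove=22. Nearest is Grove (22).
Return Grove→Upland: 18.
Total = 6 + 4 + 11 + 17 + 22 + 18 = 78.

Nearest-neighbour total = 78 m; route Upland → Denton → Milton → Maple → Orwell → Grove → Upland.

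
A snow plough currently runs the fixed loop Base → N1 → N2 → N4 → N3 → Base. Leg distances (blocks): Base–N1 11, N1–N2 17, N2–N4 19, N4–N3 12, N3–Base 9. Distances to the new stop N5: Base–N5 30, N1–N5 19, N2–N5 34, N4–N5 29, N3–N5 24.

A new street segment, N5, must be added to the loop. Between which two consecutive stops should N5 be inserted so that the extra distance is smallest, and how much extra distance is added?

Adding 36 blocks by placing N5 on the N1–N2 leg.

Insertion cost between consecutive stops i–j is d(i,N5) + d(N5,j) − d(i,j):
  between Base and N1: 30 + 19 − 11 = 38
  between N1 and N2: 19 + 34 − 17 = 36
  between N2 and N4: 34 + 29 − 19 = 44
  between N4 and N3: 29 + 24 − 12 = 41
  between N3 and Base: 24 + 30 − 9 = 45
Cheapest insertion is between N1 and N2, adding 36.
New total = 68 + 36 = 104.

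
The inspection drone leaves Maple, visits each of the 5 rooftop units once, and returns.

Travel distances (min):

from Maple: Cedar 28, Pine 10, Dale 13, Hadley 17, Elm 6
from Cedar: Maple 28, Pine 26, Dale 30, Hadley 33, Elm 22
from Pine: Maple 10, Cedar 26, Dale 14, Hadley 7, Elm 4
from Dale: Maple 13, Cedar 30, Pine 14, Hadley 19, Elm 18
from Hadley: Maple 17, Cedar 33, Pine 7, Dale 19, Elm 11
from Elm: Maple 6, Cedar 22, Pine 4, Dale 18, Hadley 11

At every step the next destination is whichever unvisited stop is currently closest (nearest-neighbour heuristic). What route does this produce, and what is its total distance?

Maple → [Elm:6 / Pine:10 / Dale:13 / Hadley:17 / Cedar:28] → Elm (6)
Elm → [Pine:4 / Hadley:11 / Dale:18 / Cedar:22] → Pine (4)
Pine → [Hadley:7 / Dale:14 / Cedar:26] → Hadley (7)
Hadley → [Dale:19 / Cedar:33] → Dale (19)
Dale → [Cedar:30] → Cedar (30)
Return Cedar→Maple: 28.
Total = 6 + 4 + 7 + 19 + 30 + 28 = 94.

Total distance 94 min via the nearest-neighbour route Maple → Elm → Pine → Hadley → Dale → Cedar → Maple.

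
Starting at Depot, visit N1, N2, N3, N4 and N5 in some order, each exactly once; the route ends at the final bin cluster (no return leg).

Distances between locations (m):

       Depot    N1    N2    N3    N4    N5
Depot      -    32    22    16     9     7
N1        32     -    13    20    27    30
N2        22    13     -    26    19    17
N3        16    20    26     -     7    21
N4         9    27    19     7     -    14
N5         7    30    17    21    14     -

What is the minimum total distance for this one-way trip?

61 m — the minimum one-way total.

There are 5! = 120 possible orderings.
Depot - N1 - N2 - N3 - N4 - N5: 32+13+26+7+14 = 92
Depot - N1 - N2 - N3 - N5 - N4: 32+13+26+21+14 = 106
Depot - N1 - N2 - N4 - N3 - N5: 32+13+19+7+21 = 92
Depot - N1 - N2 - N4 - N5 - N3: 32+13+19+14+21 = 99
Depot - N1 - N2 - N5 - N3 - N4: 32+13+17+21+7 = 90
Depot - N1 - N2 - N5 - N4 - N3: 32+13+17+14+7 = 83
Depot - N1 - N3 - N2 - N4 - N5: 32+20+26+19+14 = 111
Depot - N1 - N3 - N2 - N5 - N4: 32+20+26+17+14 = 109
Depot - N1 - N3 - N4 - N2 - N5: 32+20+7+19+17 = 95
Depot - N1 - N3 - N4 - N5 - N2: 32+20+7+14+17 = 90
Depot - N1 - N3 - N5 - N2 - N4: 32+20+21+17+19 = 109
Depot - N1 - N3 - N5 - N4 - N2: 32+20+21+14+19 = 106
Depot - N1 - N4 - N2 - N3 - N5: 32+27+19+26+21 = 125
Depot - N1 - N4 - N2 - N5 - N3: 32+27+19+17+21 = 116
… (106 more)
Depot - N5 - N4 - N3 - N1 - N2: 7+14+7+20+13 = 61  ← best
The minimum is 61.
One shortest path: Depot → N5 → N4 → N3 → N1 → N2.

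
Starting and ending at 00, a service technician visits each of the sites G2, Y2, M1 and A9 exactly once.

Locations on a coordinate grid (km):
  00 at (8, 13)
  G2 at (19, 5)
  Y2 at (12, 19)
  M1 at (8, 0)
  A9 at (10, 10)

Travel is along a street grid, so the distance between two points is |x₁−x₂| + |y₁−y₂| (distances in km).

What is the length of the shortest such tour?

00-G2-Y2-M1-A9-00: 19+21+23+12+5 = 80
00-G2-Y2-A9-M1-00: 19+21+11+12+13 = 76
00-G2-M1-Y2-A9-00: 19+16+23+11+5 = 74
00-G2-M1-A9-Y2-00: 19+16+12+11+10 = 68
00-G2-A9-Y2-M1-00: 19+14+11+23+13 = 80
00-G2-A9-M1-Y2-00: 19+14+12+23+10 = 78
00-Y2-G2-M1-A9-00: 10+21+16+12+5 = 64
00-Y2-G2-A9-M1-00: 10+21+14+12+13 = 70
00-Y2-M1-G2-A9-00: 10+23+16+14+5 = 68
00-Y2-A9-G2-M1-00: 10+11+14+16+13 = 64
00-M1-G2-Y2-A9-00: 13+16+21+11+5 = 66
00-M1-Y2-G2-A9-00: 13+23+21+14+5 = 76
The minimum is 64.
One optimal route: 00 → Y2 → G2 → M1 → A9 → 00 (or its reverse).

Shortest round trip = 64 km.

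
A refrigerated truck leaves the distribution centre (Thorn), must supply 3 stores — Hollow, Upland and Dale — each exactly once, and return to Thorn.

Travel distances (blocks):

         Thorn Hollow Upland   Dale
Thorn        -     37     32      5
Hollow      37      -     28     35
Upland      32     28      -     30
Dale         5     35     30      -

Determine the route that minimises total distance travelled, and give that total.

Minimum total distance: 100 blocks.

There are 3 distinct closed tours to check (reversals are equivalent).
Thorn - Hollow - Upland - Dale - Thorn: 37+28+30+5 = 100
Thorn - Hollow - Dale - Upland - Thorn: 37+35+30+32 = 134
Thorn - Upland - Hollow - Dale - Thorn: 32+28+35+5 = 100
The minimum is 100.
One optimal route: Thorn → Hollow → Upland → Dale → Thorn (or its reverse).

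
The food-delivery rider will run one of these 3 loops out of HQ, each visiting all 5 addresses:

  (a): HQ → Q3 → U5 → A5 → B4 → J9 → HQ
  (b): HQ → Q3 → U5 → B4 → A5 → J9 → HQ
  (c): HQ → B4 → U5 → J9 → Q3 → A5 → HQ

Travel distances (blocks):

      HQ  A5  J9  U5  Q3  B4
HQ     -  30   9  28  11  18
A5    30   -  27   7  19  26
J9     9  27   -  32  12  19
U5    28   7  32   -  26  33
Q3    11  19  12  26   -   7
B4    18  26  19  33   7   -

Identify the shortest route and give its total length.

(a): 11 + 26 + 7 + 26 + 19 + 9 = 98
(b): 11 + 26 + 33 + 26 + 27 + 9 = 132
(c): 18 + 33 + 32 + 12 + 19 + 30 = 144

98 blocks — (a) is the shortest.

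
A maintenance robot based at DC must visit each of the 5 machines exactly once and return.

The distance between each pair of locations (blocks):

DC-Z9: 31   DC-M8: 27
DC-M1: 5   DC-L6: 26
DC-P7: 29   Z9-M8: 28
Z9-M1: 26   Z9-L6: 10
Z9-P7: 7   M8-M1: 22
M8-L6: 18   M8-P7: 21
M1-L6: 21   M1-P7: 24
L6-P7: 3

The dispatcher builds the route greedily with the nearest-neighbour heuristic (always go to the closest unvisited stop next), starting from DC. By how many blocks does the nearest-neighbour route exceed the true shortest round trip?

5 blocks longer than the optimal tour.

DC: M1=5, L6=26, M8=27, P7=29, Z9=31 ⇒ M1
M1: L6=21, M8=22, P7=24, Z9=26 ⇒ L6
L6: P7=3, Z9=10, M8=18 ⇒ P7
P7: Z9=7, M8=21 ⇒ Z9
Z9: M8=28 ⇒ M8
NN route DC → M1 → L6 → P7 → Z9 → M8 → DC costs 91.
Optimal: DC → Z9 → P7 → L6 → M8 → M1 → DC costs 86 (by enumerating all 60 distinct tours).
Excess = 91 − 86 = 5.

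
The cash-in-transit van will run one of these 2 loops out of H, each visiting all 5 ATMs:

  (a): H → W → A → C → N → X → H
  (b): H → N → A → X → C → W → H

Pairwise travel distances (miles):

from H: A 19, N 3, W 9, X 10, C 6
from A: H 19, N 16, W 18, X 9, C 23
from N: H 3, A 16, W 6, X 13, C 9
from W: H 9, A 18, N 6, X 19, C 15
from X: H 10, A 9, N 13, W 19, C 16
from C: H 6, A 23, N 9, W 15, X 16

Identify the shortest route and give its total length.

(a): 9 + 18 + 23 + 9 + 13 + 10 = 82
(b): 3 + 16 + 9 + 16 + 15 + 9 = 68

68 miles — (b) is the shortest.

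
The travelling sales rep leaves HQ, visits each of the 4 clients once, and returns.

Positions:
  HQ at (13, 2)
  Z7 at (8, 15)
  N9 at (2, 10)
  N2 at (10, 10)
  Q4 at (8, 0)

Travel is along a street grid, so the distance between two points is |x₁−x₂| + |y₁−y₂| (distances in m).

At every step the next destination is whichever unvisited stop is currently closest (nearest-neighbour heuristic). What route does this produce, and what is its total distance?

Total distance 56 m via the nearest-neighbour route HQ → Q4 → N2 → Z7 → N9 → HQ.

HQ → [Q4:7 / N2:11 / Z7:18 / N9:19] → Q4 (7)
Q4 → [N2:12 / Z7:15 / N9:16] → N2 (12)
N2 → [Z7:7 / N9:8] → Z7 (7)
Z7 → [N9:11] → N9 (11)
Return N9→HQ: 19.
Total = 7 + 12 + 7 + 11 + 19 = 56.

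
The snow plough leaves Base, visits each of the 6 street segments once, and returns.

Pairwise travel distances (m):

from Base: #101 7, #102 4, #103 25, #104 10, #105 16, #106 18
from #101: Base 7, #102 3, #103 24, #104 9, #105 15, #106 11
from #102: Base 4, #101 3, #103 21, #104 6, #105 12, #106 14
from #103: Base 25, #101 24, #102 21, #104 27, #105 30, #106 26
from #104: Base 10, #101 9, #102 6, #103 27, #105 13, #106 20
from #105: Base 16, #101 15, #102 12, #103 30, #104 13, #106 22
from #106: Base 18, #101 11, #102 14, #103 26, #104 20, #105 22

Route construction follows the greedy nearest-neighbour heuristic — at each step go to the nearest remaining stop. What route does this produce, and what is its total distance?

At Base the remaining stops are #102 4, #101 7, #104 10, #105 16, #106 18, #103 25; go to #102.
At #102 the remaining stops are #101 3, #104 6, #105 12, #106 14, #103 21; go to #101.
At #101 the remaining stops are #104 9, #106 11, #105 15, #103 24; go to #104.
At #104 the remaining stops are #105 13, #106 20, #103 27; go to #105.
At #105 the remaining stops are #106 22, #103 30; go to #106.
At #106 the remaining stops are #103 26; go to #103.
Return #103→Base: 25.
Total = 4 + 3 + 9 + 13 + 22 + 26 + 25 = 102.

Total distance 102 m via the nearest-neighbour route Base → #102 → #101 → #104 → #105 → #106 → #103 → Base.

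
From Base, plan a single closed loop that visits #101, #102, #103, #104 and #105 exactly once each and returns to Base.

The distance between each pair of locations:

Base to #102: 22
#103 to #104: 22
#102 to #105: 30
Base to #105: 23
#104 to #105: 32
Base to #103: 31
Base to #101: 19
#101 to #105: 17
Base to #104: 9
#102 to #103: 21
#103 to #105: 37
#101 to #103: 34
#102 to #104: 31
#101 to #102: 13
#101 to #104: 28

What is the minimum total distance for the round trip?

Shortest round trip = 105.

There are 60 distinct closed tours to check (reversals are equivalent).
Base-#101-#102-#103-#104-#105-Base: 19+13+21+22+32+23 = 130
Base-#101-#102-#103-#105-#104-Base: 19+13+21+37+32+9 = 131
Base-#101-#102-#104-#103-#105-Base: 19+13+31+22+37+23 = 145
Base-#101-#102-#104-#105-#103-Base: 19+13+31+32+37+31 = 163
Base-#101-#102-#105-#103-#104-Base: 19+13+30+37+22+9 = 130
Base-#101-#102-#105-#104-#103-Base: 19+13+30+32+22+31 = 147
Base-#101-#103-#102-#104-#105-Base: 19+34+21+31+32+23 = 160
Base-#101-#103-#102-#105-#104-Base: 19+34+21+30+32+9 = 145
Base-#101-#103-#104-#102-#105-Base: 19+34+22+31+30+23 = 159
Base-#101-#103-#104-#105-#102-Base: 19+34+22+32+30+22 = 159
Base-#101-#103-#105-#102-#104-Base: 19+34+37+30+31+9 = 160
Base-#101-#103-#105-#104-#102-Base: 19+34+37+32+31+22 = 175
Base-#101-#104-#102-#103-#105-Base: 19+28+31+21+37+23 = 159
Base-#101-#104-#102-#105-#103-Base: 19+28+31+30+37+31 = 176
… (46 more)
Base-#104-#103-#102-#101-#105-Base: 9+22+21+13+17+23 = 105  ← best
The minimum is 105.
One optimal route: Base → #104 → #103 → #102 → #101 → #105 → Base (or its reverse).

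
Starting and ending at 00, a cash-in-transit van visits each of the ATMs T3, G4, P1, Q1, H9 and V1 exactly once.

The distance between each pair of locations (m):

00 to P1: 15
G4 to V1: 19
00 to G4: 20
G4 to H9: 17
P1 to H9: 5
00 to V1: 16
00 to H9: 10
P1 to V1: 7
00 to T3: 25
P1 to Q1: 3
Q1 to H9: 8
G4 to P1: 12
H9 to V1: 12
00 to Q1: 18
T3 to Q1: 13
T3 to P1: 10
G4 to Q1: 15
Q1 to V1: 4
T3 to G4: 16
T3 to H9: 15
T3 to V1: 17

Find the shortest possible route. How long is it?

Shortest round trip = 75 m.

There are 360 distinct closed tours to check (reversals are equivalent).
00 → T3 → G4 → P1 → Q1 → H9 → V1 → 00: 25+16+12+3+8+12+16 = 92
00 → T3 → G4 → P1 → Q1 → V1 → H9 → 00: 25+16+12+3+4+12+10 = 82
00 → T3 → G4 → P1 → H9 → Q1 → V1 → 00: 25+16+12+5+8+4+16 = 86
00 → T3 → G4 → P1 → H9 → V1 → Q1 → 00: 25+16+12+5+12+4+18 = 92
00 → T3 → G4 → P1 → V1 → Q1 → H9 → 00: 25+16+12+7+4+8+10 = 82
00 → T3 → G4 → P1 → V1 → H9 → Q1 → 00: 25+16+12+7+12+8+18 = 98
00 → T3 → G4 → Q1 → P1 → H9 → V1 → 00: 25+16+15+3+5+12+16 = 92
00 → T3 → G4 → Q1 → P1 → V1 → H9 → 00: 25+16+15+3+7+12+10 = 88
… (352 more)
00 → G4 → T3 → P1 → Q1 → V1 → H9 → 00: 20+16+10+3+4+12+10 = 75  ← best
The minimum is 75.
One optimal route: 00 → G4 → T3 → P1 → Q1 → V1 → H9 → 00 (or its reverse).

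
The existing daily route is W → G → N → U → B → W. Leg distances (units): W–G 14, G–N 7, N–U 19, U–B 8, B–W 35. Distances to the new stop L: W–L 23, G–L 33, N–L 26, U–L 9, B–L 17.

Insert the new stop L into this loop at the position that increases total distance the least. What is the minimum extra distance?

+5 — insert L between B and W.

Insertion cost between consecutive stops i–j is d(i,L) + d(L,j) − d(i,j):
  between W and G: 23 + 33 − 14 = 42
  between G and N: 33 + 26 − 7 = 52
  between N and U: 26 + 9 − 19 = 16
  between U and B: 9 + 17 − 8 = 18
  between B and W: 17 + 23 − 35 = 5
Cheapest insertion is between B and W, adding 5.
New total = 83 + 5 = 88.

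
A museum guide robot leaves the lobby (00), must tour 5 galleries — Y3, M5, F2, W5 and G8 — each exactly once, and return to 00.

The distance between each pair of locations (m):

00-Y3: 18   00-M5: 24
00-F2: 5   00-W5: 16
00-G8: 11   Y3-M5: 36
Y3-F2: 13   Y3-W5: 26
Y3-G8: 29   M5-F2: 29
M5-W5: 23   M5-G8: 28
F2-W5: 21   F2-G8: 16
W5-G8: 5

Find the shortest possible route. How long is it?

Shortest round trip = 93 m.

00→Y3→M5→F2→W5→G8→00: 18+36+29+21+5+11 = 120
00→Y3→M5→F2→G8→W5→00: 18+36+29+16+5+16 = 120
00→Y3→M5→W5→F2→G8→00: 18+36+23+21+16+11 = 125
00→Y3→M5→W5→G8→F2→00: 18+36+23+5+16+5 = 103
00→Y3→M5→G8→F2→W5→00: 18+36+28+16+21+16 = 135
00→Y3→M5→G8→W5→F2→00: 18+36+28+5+21+5 = 113
00→Y3→F2→M5→W5→G8→00: 18+13+29+23+5+11 = 99
00→Y3→F2→M5→G8→W5→00: 18+13+29+28+5+16 = 109
00→Y3→F2→W5→M5→G8→00: 18+13+21+23+28+11 = 114
00→Y3→F2→W5→G8→M5→00: 18+13+21+5+28+24 = 109
00→Y3→F2→G8→M5→W5→00: 18+13+16+28+23+16 = 114
00→Y3→F2→G8→W5→M5→00: 18+13+16+5+23+24 = 99
00→Y3→W5→M5→F2→G8→00: 18+26+23+29+16+11 = 123
00→Y3→W5→M5→G8→F2→00: 18+26+23+28+16+5 = 116
… (46 more)
00→F2→Y3→M5→W5→G8→00: 5+13+36+23+5+11 = 93  ← best
The minimum is 93.
One optimal route: 00 → F2 → Y3 → M5 → W5 → G8 → 00 (or its reverse).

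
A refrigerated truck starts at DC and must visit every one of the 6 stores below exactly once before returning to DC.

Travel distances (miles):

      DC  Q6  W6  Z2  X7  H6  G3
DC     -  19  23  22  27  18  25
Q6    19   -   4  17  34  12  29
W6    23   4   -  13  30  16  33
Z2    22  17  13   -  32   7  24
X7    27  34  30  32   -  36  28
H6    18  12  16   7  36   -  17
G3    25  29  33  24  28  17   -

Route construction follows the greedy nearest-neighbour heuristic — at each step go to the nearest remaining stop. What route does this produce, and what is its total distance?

Total distance 126 miles via the nearest-neighbour route DC → H6 → Z2 → W6 → Q6 → G3 → X7 → DC.

DC → [H6:18 / Q6:19 / Z2:22 / W6:23 / G3:25 / X7:27] → H6 (18)
H6 → [Z2:7 / Q6:12 / W6:16 / G3:17 / X7:36] → Z2 (7)
Z2 → [W6:13 / Q6:17 / G3:24 / X7:32] → W6 (13)
W6 → [Q6:4 / X7:30 / G3:33] → Q6 (4)
Q6 → [G3:29 / X7:34] → G3 (29)
G3 → [X7:28] → X7 (28)
Return X7→DC: 27.
Total = 18 + 7 + 13 + 4 + 29 + 28 + 27 = 126.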